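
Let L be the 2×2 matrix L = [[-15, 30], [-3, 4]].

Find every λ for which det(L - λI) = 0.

-6, -5

det(L - lambda·I) = (-15 - lambda)(4 - lambda) - (30)·(-3) = lambda^2 + 11·lambda + 30.
This factors as (lambda + 6)·(lambda + 5) = 0.
Eigenvalues: -6, -5.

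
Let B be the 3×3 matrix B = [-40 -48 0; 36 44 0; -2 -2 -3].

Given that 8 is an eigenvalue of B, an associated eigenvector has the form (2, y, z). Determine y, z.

-2, 0

We need (B - 8I)v = 0.
B - 8I = [[-48, -48, 0], [36, 36, 0], [-2, -2, -11]].
Row 1: (-48)·2 + (-48)·y + (0)·z = 0
Row 2: (36)·2 + (36)·y + (0)·z = 0
Row 3: (-2)·2 + (-2)·y + (-11)·z = 0
Solving gives y = -2, z = 0.
Check: B·(2, -2, 0) = (16, -16, 0) = 8·(2, -2, 0).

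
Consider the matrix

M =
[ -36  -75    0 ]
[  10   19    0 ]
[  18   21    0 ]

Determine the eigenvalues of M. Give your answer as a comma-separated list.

Set up det(rI - M) = 0.
Expanding along the first row, p(r) = r^3 + 17r^2 + 66r.
Rational-root test: r = 0 gives p(0) = 0.
Factor out r: p(r) = r·(r^2 + 17r + 66).
The quadratic factors as (r + 11)·(r + 6).
Eigenvalues: -11, -6, 0.

-11, -6, 0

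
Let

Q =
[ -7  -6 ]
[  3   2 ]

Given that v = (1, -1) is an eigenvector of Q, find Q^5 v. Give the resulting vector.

First find the eigenvalue: Qv = (-1, 1) = -1·(1, -1), so λ = -1.
Then Q^5 v = λ^5·v = (-1)^5·(1, -1) = -1·(1, -1) = (-1, 1).

(-1, 1)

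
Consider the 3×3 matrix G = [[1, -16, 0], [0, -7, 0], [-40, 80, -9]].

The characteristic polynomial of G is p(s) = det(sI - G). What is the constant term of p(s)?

-63

p(s) = s^3 + 15s^2 + 47s - 63.
The constant term is -63.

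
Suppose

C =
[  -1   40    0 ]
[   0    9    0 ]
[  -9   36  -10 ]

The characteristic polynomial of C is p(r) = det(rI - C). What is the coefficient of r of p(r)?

p(r) = r^3 + 2r^2 - 89r - 90.
The coefficient of r is -89.

-89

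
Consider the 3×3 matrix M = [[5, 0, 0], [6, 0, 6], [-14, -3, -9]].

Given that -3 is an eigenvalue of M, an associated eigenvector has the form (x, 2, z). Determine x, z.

0, -1

We need (M + 3I)v = 0.
M + 3I = [[8, 0, 0], [6, 3, 6], [-14, -3, -6]].
Row 1: (8)·x + (0)·2 + (0)·z = 0
Row 2: (6)·x + (3)·2 + (6)·z = 0
Row 3: (-14)·x + (-3)·2 + (-6)·z = 0
Solving gives x = 0, z = -1.
Check: M·(0, 2, -1) = (0, -6, 3) = -3·(0, 2, -1).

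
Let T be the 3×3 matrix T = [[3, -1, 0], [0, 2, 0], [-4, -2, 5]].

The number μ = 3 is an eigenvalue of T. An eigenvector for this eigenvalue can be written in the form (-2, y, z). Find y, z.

0, -4

We need (T - 3I)v = 0.
T - 3I = [[0, -1, 0], [0, -1, 0], [-4, -2, 2]].
Row 1: (0)·-2 + (-1)·y + (0)·z = 0
Row 2: (0)·-2 + (-1)·y + (0)·z = 0
Row 3: (-4)·-2 + (-2)·y + (2)·z = 0
Solving gives y = 0, z = -4.
Check: T·(-2, 0, -4) = (-6, 0, -12) = 3·(-2, 0, -4).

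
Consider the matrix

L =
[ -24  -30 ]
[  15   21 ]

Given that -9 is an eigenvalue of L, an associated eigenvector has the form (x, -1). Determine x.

We need (L + 9I)v = 0.
L + 9I = [[-15, -30], [15, 30]].
Row 1: (-15)·x + (-30)·-1 = 0
Row 2: (15)·x + (30)·-1 = 0
Solving gives x = 2.
Check: L·(2, -1) = (-18, 9) = -9·(2, -1).

2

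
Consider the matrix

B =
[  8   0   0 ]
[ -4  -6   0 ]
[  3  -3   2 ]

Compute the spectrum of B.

B is lower triangular, so its eigenvalues are the diagonal entries.
Diagonal: 8, -6, 2.

-6, 2, 8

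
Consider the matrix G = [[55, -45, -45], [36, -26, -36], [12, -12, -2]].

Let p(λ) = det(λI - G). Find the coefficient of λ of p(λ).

p(λ) = λ^3 - 27λ^2 + 240λ - 700.
The coefficient of λ is 240.

240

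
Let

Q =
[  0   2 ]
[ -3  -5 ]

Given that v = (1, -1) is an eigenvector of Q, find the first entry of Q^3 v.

-8

First find the eigenvalue: Qv = (-2, 2) = -2·(1, -1), so λ = -2.
Then Q^3 v = λ^3·v = (-2)^3·(1, -1) = -8·(1, -1) = (-8, 8).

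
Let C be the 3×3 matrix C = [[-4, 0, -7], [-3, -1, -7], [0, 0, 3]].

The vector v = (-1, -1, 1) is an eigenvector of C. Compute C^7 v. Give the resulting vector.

First find the eigenvalue: Cv = (-3, -3, 3) = 3·(-1, -1, 1), so λ = 3.
Then C^7 v = λ^7·v = 3^7·(-1, -1, 1) = 2187·(-1, -1, 1) = (-2187, -2187, 2187).

(-2187, -2187, 2187)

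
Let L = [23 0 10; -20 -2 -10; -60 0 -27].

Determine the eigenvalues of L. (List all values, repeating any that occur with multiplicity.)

-7, -2, 3

The characteristic polynomial is p(μ) = det(μI - L).
Cofactor expansion gives p(μ) = μ^3 + 6μ^2 - 13μ - 42.
Try μ = 3: p(3) = 0, so 3 is a root.
Factor out (μ - 3): p(μ) = (μ - 3)·(μ^2 + 9μ + 14).
The quadratic factors as (μ + 7)·(μ + 2).
Eigenvalues: -7, -2, 3.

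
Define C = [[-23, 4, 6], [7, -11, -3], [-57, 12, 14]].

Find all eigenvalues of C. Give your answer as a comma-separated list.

Compute the characteristic polynomial p(s) = det(sI - C).
Cofactor expansion gives p(s) = s^3 + 20s^2 + 127s + 252.
Since p(-4) = 0, s = -4 is a root.
Factor out (s + 4): p(s) = (s + 4)·(s^2 + 16s + 63).
The quadratic factors as (s + 9)·(s + 7).
Eigenvalues: -9, -7, -4.

-9, -7, -4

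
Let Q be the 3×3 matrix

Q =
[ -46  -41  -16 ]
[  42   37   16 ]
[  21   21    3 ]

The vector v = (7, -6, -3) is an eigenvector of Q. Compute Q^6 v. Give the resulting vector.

First find the eigenvalue: Qv = (-28, 24, 12) = -4·(7, -6, -3), so λ = -4.
Then Q^6 v = λ^6·v = (-4)^6·(7, -6, -3) = 4096·(7, -6, -3) = (28672, -24576, -12288).

(28672, -24576, -12288)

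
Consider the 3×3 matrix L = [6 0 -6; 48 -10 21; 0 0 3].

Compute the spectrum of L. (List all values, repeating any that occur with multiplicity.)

Compute the characteristic polynomial p(r) = det(rI - L).
Cofactor expansion gives p(r) = r^3 + r^2 - 72r + 180.
Rational-root test: r = 3 gives p(3) = 0.
Factor out (r - 3): p(r) = (r - 3)·(r^2 + 4r - 60).
The quadratic factors as (r + 10)·(r - 6).
Eigenvalues: -10, 3, 6.

-10, 3, 6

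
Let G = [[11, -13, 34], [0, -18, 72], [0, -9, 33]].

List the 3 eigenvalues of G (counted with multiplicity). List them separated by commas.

The characteristic polynomial is p(λ) = det(λI - G).
Expanding along the first row, p(λ) = λ^3 - 26λ^2 + 219λ - 594.
Rational-root test: λ = 11 gives p(11) = 0.
Dividing by (λ - 11) leaves λ^2 - 15λ + 54.
The quadratic factors as (λ - 6)·(λ - 9).
Eigenvalues: 6, 9, 11.

6, 9, 11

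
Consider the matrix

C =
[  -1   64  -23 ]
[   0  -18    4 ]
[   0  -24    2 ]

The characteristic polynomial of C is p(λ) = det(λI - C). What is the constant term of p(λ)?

p(λ) = λ^3 + 17λ^2 + 76λ + 60.
The constant term is 60.

60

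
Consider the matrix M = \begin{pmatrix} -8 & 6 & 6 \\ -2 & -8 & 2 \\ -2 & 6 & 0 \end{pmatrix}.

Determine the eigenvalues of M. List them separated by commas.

-8, -6, -2

The characteristic polynomial is p(t) = det(tI - M).
Cofactor expansion gives p(t) = t^3 + 16t^2 + 76t + 96.
Try t = -2: p(-2) = 0, so -2 is a root.
Factor out (t + 2): p(t) = (t + 2)·(t^2 + 14t + 48).
The quadratic factors as (t + 8)·(t + 6).
Eigenvalues: -8, -6, -2.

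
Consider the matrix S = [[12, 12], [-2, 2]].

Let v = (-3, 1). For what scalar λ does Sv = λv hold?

Compute Sv: S·(-3, 1) = (-24, 8).
Since Sv = λv, compare component 1: -24 = λ·-3, so λ = 8.

8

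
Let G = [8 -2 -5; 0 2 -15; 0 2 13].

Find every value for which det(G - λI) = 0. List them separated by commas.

7, 8, 8

Compute the characteristic polynomial p(r) = det(rI - G).
Cofactor expansion gives p(r) = r^3 - 23r^2 + 176r - 448.
Rational-root test: r = 8 gives p(8) = 0.
Dividing by (r - 8) leaves r^2 - 15r + 56.
The quadratic factors as (r - 7)·(r - 8).
Eigenvalues: 7, 8, 8.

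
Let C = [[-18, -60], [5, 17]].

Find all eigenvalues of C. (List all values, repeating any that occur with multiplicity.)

det(C - rI) = (-18 - r)(17 - r) - (-60)·(5) = r^2 + r - 6.
This factors as (r + 3)·(r - 2) = 0.
Eigenvalues: -3, 2.

-3, 2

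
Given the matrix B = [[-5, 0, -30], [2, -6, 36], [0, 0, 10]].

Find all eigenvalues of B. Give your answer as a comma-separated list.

-6, -5, 10

The characteristic polynomial is p(λ) = det(λI - B).
Expanding the 3×3 determinant: p(λ) = λ^3 + λ^2 - 80λ - 300.
Try λ = -6: p(-6) = 0, so -6 is a root.
Dividing by (λ + 6) leaves λ^2 - 5λ - 50.
The quadratic factors as (λ + 5)·(λ - 10).
Eigenvalues: -6, -5, 10.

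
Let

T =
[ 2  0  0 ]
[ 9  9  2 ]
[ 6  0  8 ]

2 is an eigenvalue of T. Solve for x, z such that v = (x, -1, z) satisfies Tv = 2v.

1, -1

We need (T - 2I)v = 0.
T - 2I = [[0, 0, 0], [9, 7, 2], [6, 0, 6]].
Row 1: (0)·x + (0)·-1 + (0)·z = 0
Row 2: (9)·x + (7)·-1 + (2)·z = 0
Row 3: (6)·x + (0)·-1 + (6)·z = 0
Solving gives x = 1, z = -1.
Check: T·(1, -1, -1) = (2, -2, -2) = 2·(1, -1, -1).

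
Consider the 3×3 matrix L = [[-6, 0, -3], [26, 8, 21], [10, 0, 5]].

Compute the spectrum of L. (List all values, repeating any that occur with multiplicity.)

-1, 0, 8

The characteristic polynomial is p(λ) = det(λI - L).
Expanding along the first row, p(λ) = λ^3 - 7λ^2 - 8λ.
Since p(0) = 0, λ = 0 is a root.
Factor out λ: p(λ) = λ·(λ^2 - 7λ - 8).
The quadratic factors as (λ + 1)·(λ - 8).
Eigenvalues: -1, 0, 8.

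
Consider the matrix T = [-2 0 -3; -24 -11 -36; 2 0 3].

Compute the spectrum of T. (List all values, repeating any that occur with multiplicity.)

The characteristic polynomial is p(lambda) = det(lambda·I - T).
Cofactor expansion gives p(lambda) = lambda^3 + 10·lambda^2 - 11·lambda.
Rational-root test: lambda = -11 gives p(-11) = 0.
Dividing by (lambda + 11) leaves lambda^2 - lambda.
The quadratic factors as lambda·(lambda - 1).
Eigenvalues: -11, 0, 1.

-11, 0, 1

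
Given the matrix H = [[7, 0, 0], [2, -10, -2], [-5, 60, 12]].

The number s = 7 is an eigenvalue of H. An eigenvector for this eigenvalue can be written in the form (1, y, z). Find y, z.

0, 1

We need (H - 7I)v = 0.
H - 7I = [[0, 0, 0], [2, -17, -2], [-5, 60, 5]].
Row 1: (0)·1 + (0)·y + (0)·z = 0
Row 2: (2)·1 + (-17)·y + (-2)·z = 0
Row 3: (-5)·1 + (60)·y + (5)·z = 0
Solving gives y = 0, z = 1.
Check: H·(1, 0, 1) = (7, 0, 7) = 7·(1, 0, 1).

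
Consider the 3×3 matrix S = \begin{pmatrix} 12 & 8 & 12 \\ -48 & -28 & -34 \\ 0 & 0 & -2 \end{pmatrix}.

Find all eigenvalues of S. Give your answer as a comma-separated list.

Set up det(λI - S) = 0.
Cofactor expansion gives p(λ) = λ^3 + 18λ^2 + 80λ + 96.
Since p(-12) = 0, λ = -12 is a root.
Dividing by (λ + 12) leaves λ^2 + 6λ + 8.
The quadratic factors as (λ + 4)·(λ + 2).
Eigenvalues: -12, -4, -2.

-12, -4, -2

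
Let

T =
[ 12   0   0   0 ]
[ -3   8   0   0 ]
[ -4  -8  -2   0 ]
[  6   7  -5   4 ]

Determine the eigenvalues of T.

-2, 4, 8, 12

T is lower triangular, so its eigenvalues are the diagonal entries.
Diagonal: 12, 8, -2, 4.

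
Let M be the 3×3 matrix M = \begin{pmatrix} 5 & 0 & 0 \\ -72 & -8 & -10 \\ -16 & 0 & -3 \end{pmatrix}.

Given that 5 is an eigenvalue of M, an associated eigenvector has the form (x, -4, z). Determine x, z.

We need (M - 5I)v = 0.
M - 5I = [[0, 0, 0], [-72, -13, -10], [-16, 0, -8]].
Row 1: (0)·x + (0)·-4 + (0)·z = 0
Row 2: (-72)·x + (-13)·-4 + (-10)·z = 0
Row 3: (-16)·x + (0)·-4 + (-8)·z = 0
Solving gives x = 1, z = -2.
Check: M·(1, -4, -2) = (5, -20, -10) = 5·(1, -4, -2).

1, -2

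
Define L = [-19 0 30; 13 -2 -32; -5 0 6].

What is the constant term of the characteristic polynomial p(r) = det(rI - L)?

72

p(0) = det(0·I − L) = det(−L) = (−1)^3·det(L).
det(L) = -72, so p(0) = 72.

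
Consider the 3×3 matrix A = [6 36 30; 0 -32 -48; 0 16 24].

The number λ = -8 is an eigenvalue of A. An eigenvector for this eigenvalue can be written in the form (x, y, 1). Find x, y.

We need (A + 8I)v = 0.
A + 8I = [[14, 36, 30], [0, -24, -48], [0, 16, 32]].
Row 1: (14)·x + (36)·y + (30)·1 = 0
Row 2: (0)·x + (-24)·y + (-48)·1 = 0
Row 3: (0)·x + (16)·y + (32)·1 = 0
Solving gives x = 3, y = -2.
Check: A·(3, -2, 1) = (-24, 16, -8) = -8·(3, -2, 1).

3, -2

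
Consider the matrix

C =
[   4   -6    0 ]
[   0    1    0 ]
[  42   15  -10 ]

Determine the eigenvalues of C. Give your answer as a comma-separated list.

The characteristic polynomial is p(lambda) = det(lambda·I - C).
Expanding along the first row, p(lambda) = lambda^3 + 5·lambda^2 - 46·lambda + 40.
Try lambda = 1: p(1) = 0, so 1 is a root.
Factor out (lambda - 1): p(lambda) = (lambda - 1)·(lambda^2 + 6·lambda - 40).
The quadratic factors as (lambda + 10)·(lambda - 4).
Eigenvalues: -10, 1, 4.

-10, 1, 4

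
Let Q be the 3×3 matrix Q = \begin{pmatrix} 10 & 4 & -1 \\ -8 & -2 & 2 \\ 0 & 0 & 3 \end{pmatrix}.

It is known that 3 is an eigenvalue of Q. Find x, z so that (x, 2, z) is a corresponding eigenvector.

-1, 1

We need (Q - 3I)v = 0.
Q - 3I = [[7, 4, -1], [-8, -5, 2], [0, 0, 0]].
Row 1: (7)·x + (4)·2 + (-1)·z = 0
Row 2: (-8)·x + (-5)·2 + (2)·z = 0
Row 3: (0)·x + (0)·2 + (0)·z = 0
Solving gives x = -1, z = 1.
Check: Q·(-1, 2, 1) = (-3, 6, 3) = 3·(-1, 2, 1).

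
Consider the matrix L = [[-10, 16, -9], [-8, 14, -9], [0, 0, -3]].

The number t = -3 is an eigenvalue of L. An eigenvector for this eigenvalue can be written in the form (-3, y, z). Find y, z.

We need (L + 3I)v = 0.
L + 3I = [[-7, 16, -9], [-8, 17, -9], [0, 0, 0]].
Row 1: (-7)·-3 + (16)·y + (-9)·z = 0
Row 2: (-8)·-3 + (17)·y + (-9)·z = 0
Row 3: (0)·-3 + (0)·y + (0)·z = 0
Solving gives y = -3, z = -3.
Check: L·(-3, -3, -3) = (9, 9, 9) = -3·(-3, -3, -3).

-3, -3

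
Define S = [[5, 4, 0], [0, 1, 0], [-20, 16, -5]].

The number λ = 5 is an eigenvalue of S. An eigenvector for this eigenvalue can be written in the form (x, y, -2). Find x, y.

We need (S - 5I)v = 0.
S - 5I = [[0, 4, 0], [0, -4, 0], [-20, 16, -10]].
Row 1: (0)·x + (4)·y + (0)·-2 = 0
Row 2: (0)·x + (-4)·y + (0)·-2 = 0
Row 3: (-20)·x + (16)·y + (-10)·-2 = 0
Solving gives x = 1, y = 0.
Check: S·(1, 0, -2) = (5, 0, -10) = 5·(1, 0, -2).

1, 0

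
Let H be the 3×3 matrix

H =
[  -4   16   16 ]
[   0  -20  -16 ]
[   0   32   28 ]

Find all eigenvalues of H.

The characteristic polynomial is p(μ) = det(μI - H).
Expanding the 3×3 determinant: p(μ) = μ^3 - 4μ^2 - 80μ - 192.
Try μ = 12: p(12) = 0, so 12 is a root.
Dividing by (μ - 12) leaves μ^2 + 8μ + 16.
The quadratic factor is (μ + 4)^2.
Eigenvalues: -4, -4, 12.

-4, -4, 12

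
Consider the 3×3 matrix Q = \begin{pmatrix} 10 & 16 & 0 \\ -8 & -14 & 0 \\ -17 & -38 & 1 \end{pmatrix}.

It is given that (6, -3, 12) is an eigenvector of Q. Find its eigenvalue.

2

Compute Qv: Q·(6, -3, 12) = (12, -6, 24).
Since Qv = λv, compare component 1: 12 = λ·6, so λ = 2.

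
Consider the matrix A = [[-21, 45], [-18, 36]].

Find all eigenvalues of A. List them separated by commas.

det(A - lambda·I) = (-21 - lambda)(36 - lambda) - (45)·(-18) = lambda^2 - 15·lambda + 54.
This factors as (lambda - 6)·(lambda - 9) = 0.
Eigenvalues: 6, 9.

6, 9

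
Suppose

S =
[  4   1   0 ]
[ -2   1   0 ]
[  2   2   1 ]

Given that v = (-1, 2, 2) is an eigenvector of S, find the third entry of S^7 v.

First find the eigenvalue: Sv = (-2, 4, 4) = 2·(-1, 2, 2), so λ = 2.
Then S^7 v = λ^7·v = 2^7·(-1, 2, 2) = 128·(-1, 2, 2) = (-128, 256, 256).

256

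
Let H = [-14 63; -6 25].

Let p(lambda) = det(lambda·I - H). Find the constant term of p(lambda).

p(lambda) = lambda^2 - 11·lambda + 28.
The constant term is 28.

28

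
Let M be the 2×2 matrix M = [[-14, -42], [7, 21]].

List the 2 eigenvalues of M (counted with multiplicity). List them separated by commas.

0, 7

det(M - λI) = (-14 - λ)(21 - λ) - (-42)·(7) = λ^2 - 7λ.
This factors as λ·(λ - 7) = 0.
Eigenvalues: 0, 7.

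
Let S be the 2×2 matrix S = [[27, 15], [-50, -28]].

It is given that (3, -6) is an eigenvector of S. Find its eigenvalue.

Compute Sv: S·(3, -6) = (-9, 18).
Since Sv = λv, compare component 1: -9 = λ·3, so λ = -3.

-3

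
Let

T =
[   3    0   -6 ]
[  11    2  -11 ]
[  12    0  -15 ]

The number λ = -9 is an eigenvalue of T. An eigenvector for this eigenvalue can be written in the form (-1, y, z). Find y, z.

We need (T + 9I)v = 0.
T + 9I = [[12, 0, -6], [11, 11, -11], [12, 0, -6]].
Row 1: (12)·-1 + (0)·y + (-6)·z = 0
Row 2: (11)·-1 + (11)·y + (-11)·z = 0
Row 3: (12)·-1 + (0)·y + (-6)·z = 0
Solving gives y = -1, z = -2.
Check: T·(-1, -1, -2) = (9, 9, 18) = -9·(-1, -1, -2).

-1, -2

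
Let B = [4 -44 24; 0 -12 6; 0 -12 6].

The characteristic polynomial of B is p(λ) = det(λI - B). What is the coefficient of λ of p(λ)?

-24

p(λ) = λ^3 + 2λ^2 - 24λ.
The coefficient of λ is -24.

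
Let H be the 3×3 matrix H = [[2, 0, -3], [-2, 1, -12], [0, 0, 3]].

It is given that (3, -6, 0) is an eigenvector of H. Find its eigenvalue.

2

Compute Hv: H·(3, -6, 0) = (6, -12, 0).
Since Hv = λv, compare component 1: 6 = λ·3, so λ = 2.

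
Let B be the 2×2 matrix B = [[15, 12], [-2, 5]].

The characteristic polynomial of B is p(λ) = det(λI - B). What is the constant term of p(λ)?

99

p(λ) = λ^2 - 20λ + 99.
The constant term is 99.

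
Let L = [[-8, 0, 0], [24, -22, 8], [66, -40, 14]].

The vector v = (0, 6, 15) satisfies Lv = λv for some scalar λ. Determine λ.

Compute Lv: L·(0, 6, 15) = (0, -12, -30).
Since Lv = λv, compare component 2: -12 = λ·6, so λ = -2.

-2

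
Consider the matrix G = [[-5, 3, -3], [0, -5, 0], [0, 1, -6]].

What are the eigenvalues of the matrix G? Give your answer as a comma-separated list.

Set up det(rI - G) = 0.
Expanding along the first row, p(r) = r^3 + 16r^2 + 85r + 150.
Try r = -5: p(-5) = 0, so -5 is a root.
Factor out (r + 5): p(r) = (r + 5)·(r^2 + 11r + 30).
The quadratic factors as (r + 6)·(r + 5).
Eigenvalues: -6, -5, -5.

-6, -5, -5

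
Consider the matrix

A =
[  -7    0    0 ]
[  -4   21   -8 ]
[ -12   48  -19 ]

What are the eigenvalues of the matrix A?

-7, -3, 5

Set up det(tI - A) = 0.
Cofactor expansion gives p(t) = t^3 + 5t^2 - 29t - 105.
Try t = -3: p(-3) = 0, so -3 is a root.
Dividing by (t + 3) leaves t^2 + 2t - 35.
The quadratic factors as (t + 7)·(t - 5).
Eigenvalues: -7, -3, 5.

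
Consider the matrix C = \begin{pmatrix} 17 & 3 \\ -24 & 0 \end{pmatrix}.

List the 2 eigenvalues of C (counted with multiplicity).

det(C - λI) = (17 - λ)(0 - λ) - (3)·(-24) = λ^2 - 17λ + 72.
This factors as (λ - 8)·(λ - 9) = 0.
Eigenvalues: 8, 9.

8, 9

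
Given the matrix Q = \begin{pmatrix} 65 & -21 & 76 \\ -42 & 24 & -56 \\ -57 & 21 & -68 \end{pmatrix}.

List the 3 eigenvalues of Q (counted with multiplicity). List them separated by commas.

Set up det(tI - Q) = 0.
Expanding along the first row, p(t) = t^3 - 21t^2 + 134t - 240.
Try t = 10: p(10) = 0, so 10 is a root.
Factor out (t - 10): p(t) = (t - 10)·(t^2 - 11t + 24).
The quadratic factors as (t - 3)·(t - 8).
Eigenvalues: 3, 8, 10.

3, 8, 10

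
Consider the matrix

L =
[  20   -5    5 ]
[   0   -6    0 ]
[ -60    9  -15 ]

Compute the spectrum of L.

Compute the characteristic polynomial p(s) = det(sI - L).
Expanding the 3×3 determinant: p(s) = s^3 + s^2 - 30s.
Try s = -6: p(-6) = 0, so -6 is a root.
Dividing by (s + 6) leaves s^2 - 5s.
The quadratic factors as s·(s - 5).
Eigenvalues: -6, 0, 5.

-6, 0, 5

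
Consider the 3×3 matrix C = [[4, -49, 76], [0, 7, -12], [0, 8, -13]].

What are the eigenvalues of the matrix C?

Compute the characteristic polynomial p(λ) = det(λI - C).
Expanding along the first row, p(λ) = λ^3 + 2λ^2 - 19λ - 20.
Since p(-1) = 0, λ = -1 is a root.
Factor out (λ + 1): p(λ) = (λ + 1)·(λ^2 + λ - 20).
The quadratic factors as (λ + 5)·(λ - 4).
Eigenvalues: -5, -1, 4.

-5, -1, 4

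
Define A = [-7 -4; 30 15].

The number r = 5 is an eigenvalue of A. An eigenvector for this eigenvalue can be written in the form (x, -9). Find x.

3

We need (A - 5I)v = 0.
A - 5I = [[-12, -4], [30, 10]].
Row 1: (-12)·x + (-4)·-9 = 0
Row 2: (30)·x + (10)·-9 = 0
Solving gives x = 3.
Check: A·(3, -9) = (15, -45) = 5·(3, -9).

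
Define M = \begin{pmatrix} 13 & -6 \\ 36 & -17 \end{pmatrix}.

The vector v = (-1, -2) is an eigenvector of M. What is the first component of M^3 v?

First find the eigenvalue: Mv = (-1, -2) = 1·(-1, -2), so λ = 1.
Then M^3 v = λ^3·v = 1^3·(-1, -2) = 1·(-1, -2) = (-1, -2).

-1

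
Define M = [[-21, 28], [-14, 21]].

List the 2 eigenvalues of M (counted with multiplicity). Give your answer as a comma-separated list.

det(M - μI) = (-21 - μ)(21 - μ) - (28)·(-14) = μ^2 - 49.
This factors as (μ + 7)·(μ - 7) = 0.
Eigenvalues: -7, 7.

-7, 7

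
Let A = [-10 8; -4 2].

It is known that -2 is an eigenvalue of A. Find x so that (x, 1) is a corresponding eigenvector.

1

We need (A + 2I)v = 0.
A + 2I = [[-8, 8], [-4, 4]].
Row 1: (-8)·x + (8)·1 = 0
Row 2: (-4)·x + (4)·1 = 0
Solving gives x = 1.
Check: A·(1, 1) = (-2, -2) = -2·(1, 1).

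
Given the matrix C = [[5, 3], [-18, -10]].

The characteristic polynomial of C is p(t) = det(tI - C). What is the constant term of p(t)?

4

p(t) = t^2 + 5t + 4.
The constant term is 4.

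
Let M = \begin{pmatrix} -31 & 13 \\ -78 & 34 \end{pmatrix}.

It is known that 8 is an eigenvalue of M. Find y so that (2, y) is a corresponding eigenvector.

6

We need (M - 8I)v = 0.
M - 8I = [[-39, 13], [-78, 26]].
Row 1: (-39)·2 + (13)·y = 0
Row 2: (-78)·2 + (26)·y = 0
Solving gives y = 6.
Check: M·(2, 6) = (16, 48) = 8·(2, 6).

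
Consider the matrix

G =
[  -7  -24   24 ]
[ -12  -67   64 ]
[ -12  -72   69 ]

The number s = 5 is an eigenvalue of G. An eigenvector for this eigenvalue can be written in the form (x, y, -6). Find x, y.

-2, -5

We need (G - 5I)v = 0.
G - 5I = [[-12, -24, 24], [-12, -72, 64], [-12, -72, 64]].
Row 1: (-12)·x + (-24)·y + (24)·-6 = 0
Row 2: (-12)·x + (-72)·y + (64)·-6 = 0
Row 3: (-12)·x + (-72)·y + (64)·-6 = 0
Solving gives x = -2, y = -5.
Check: G·(-2, -5, -6) = (-10, -25, -30) = 5·(-2, -5, -6).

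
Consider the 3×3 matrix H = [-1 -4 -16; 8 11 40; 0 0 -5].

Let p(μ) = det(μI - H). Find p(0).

105

p(0) = det(0·I − H) = det(−H) = (−1)^3·det(H).
det(H) = -105, so p(0) = 105.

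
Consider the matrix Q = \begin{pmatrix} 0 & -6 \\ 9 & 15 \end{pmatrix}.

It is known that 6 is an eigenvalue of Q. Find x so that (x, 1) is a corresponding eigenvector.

We need (Q - 6I)v = 0.
Q - 6I = [[-6, -6], [9, 9]].
Row 1: (-6)·x + (-6)·1 = 0
Row 2: (9)·x + (9)·1 = 0
Solving gives x = -1.
Check: Q·(-1, 1) = (-6, 6) = 6·(-1, 1).

-1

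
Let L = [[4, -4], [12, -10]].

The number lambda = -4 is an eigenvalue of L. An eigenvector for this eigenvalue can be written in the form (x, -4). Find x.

-2

We need (L + 4I)v = 0.
L + 4I = [[8, -4], [12, -6]].
Row 1: (8)·x + (-4)·-4 = 0
Row 2: (12)·x + (-6)·-4 = 0
Solving gives x = -2.
Check: L·(-2, -4) = (8, 16) = -4·(-2, -4).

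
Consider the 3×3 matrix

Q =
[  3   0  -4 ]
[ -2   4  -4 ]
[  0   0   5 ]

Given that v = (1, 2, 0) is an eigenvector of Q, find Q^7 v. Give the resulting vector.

First find the eigenvalue: Qv = (3, 6, 0) = 3·(1, 2, 0), so λ = 3.
Then Q^7 v = λ^7·v = 3^7·(1, 2, 0) = 2187·(1, 2, 0) = (2187, 4374, 0).

(2187, 4374, 0)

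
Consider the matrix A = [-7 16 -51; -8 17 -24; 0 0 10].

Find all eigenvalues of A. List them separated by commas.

1, 9, 10

Compute the characteristic polynomial p(t) = det(tI - A).
Cofactor expansion gives p(t) = t^3 - 20t^2 + 109t - 90.
Rational-root test: t = 1 gives p(1) = 0.
Factor out (t - 1): p(t) = (t - 1)·(t^2 - 19t + 90).
The quadratic factors as (t - 9)·(t - 10).
Eigenvalues: 1, 9, 10.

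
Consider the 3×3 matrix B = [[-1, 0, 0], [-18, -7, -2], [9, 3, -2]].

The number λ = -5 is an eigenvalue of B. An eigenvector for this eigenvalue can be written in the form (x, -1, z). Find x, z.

We need (B + 5I)v = 0.
B + 5I = [[4, 0, 0], [-18, -2, -2], [9, 3, 3]].
Row 1: (4)·x + (0)·-1 + (0)·z = 0
Row 2: (-18)·x + (-2)·-1 + (-2)·z = 0
Row 3: (9)·x + (3)·-1 + (3)·z = 0
Solving gives x = 0, z = 1.
Check: B·(0, -1, 1) = (0, 5, -5) = -5·(0, -1, 1).

0, 1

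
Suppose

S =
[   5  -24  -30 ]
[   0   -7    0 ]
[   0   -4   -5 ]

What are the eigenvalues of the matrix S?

Set up det(rI - S) = 0.
Expanding along the first row, p(r) = r^3 + 7r^2 - 25r - 175.
Rational-root test: r = -5 gives p(-5) = 0.
Factor out (r + 5): p(r) = (r + 5)·(r^2 + 2r - 35).
The quadratic factors as (r + 7)·(r - 5).
Eigenvalues: -7, -5, 5.

-7, -5, 5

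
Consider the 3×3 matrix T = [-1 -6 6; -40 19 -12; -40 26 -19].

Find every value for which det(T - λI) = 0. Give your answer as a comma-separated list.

Compute the characteristic polynomial p(t) = det(tI - T).
Cofactor expansion gives p(t) = t^3 + t^2 - 49t - 49.
Rational-root test: t = -1 gives p(-1) = 0.
Factor out (t + 1): p(t) = (t + 1)·(t^2 - 49).
The quadratic factors as (t + 7)·(t - 7).
Eigenvalues: -7, -1, 7.

-7, -1, 7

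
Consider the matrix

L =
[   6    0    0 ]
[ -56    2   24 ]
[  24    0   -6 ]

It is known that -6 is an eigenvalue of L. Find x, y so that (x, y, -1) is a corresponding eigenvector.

We need (L + 6I)v = 0.
L + 6I = [[12, 0, 0], [-56, 8, 24], [24, 0, 0]].
Row 1: (12)·x + (0)·y + (0)·-1 = 0
Row 2: (-56)·x + (8)·y + (24)·-1 = 0
Row 3: (24)·x + (0)·y + (0)·-1 = 0
Solving gives x = 0, y = 3.
Check: L·(0, 3, -1) = (0, -18, 6) = -6·(0, 3, -1).

0, 3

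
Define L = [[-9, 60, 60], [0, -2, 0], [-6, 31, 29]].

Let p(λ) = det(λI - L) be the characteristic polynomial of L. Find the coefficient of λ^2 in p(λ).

The coefficient of λ^2 of det(λI - L) is −trace(L).
trace(L) = (-9) + (-2) + (29) = 18, so the coefficient is -18.

-18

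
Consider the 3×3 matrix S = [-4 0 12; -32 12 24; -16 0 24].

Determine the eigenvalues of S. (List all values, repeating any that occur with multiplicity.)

8, 12, 12

Compute the characteristic polynomial p(λ) = det(λI - S).
Expanding along the first row, p(λ) = λ^3 - 32λ^2 + 336λ - 1152.
Try λ = 8: p(8) = 0, so 8 is a root.
Dividing by (λ - 8) leaves λ^2 - 24λ + 144.
The quadratic factor is (λ - 12)^2.
Eigenvalues: 8, 12, 12.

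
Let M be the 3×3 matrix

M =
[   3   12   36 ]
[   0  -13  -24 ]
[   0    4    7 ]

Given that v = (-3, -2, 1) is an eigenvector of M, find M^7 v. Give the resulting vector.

First find the eigenvalue: Mv = (3, 2, -1) = -1·(-3, -2, 1), so λ = -1.
Then M^7 v = λ^7·v = (-1)^7·(-3, -2, 1) = -1·(-3, -2, 1) = (3, 2, -1).

(3, 2, -1)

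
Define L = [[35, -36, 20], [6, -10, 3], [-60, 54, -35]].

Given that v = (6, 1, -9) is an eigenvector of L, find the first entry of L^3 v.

First find the eigenvalue: Lv = (-6, -1, 9) = -1·(6, 1, -9), so λ = -1.
Then L^3 v = λ^3·v = (-1)^3·(6, 1, -9) = -1·(6, 1, -9) = (-6, -1, 9).

-6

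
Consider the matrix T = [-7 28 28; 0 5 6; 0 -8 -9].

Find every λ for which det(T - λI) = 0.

Set up det(lambda·I - T) = 0.
Cofactor expansion gives p(lambda) = lambda^3 + 11·lambda^2 + 31·lambda + 21.
Rational-root test: lambda = -3 gives p(-3) = 0.
Factor out (lambda + 3): p(lambda) = (lambda + 3)·(lambda^2 + 8·lambda + 7).
The quadratic factors as (lambda + 7)·(lambda + 1).
Eigenvalues: -7, -3, -1.

-7, -3, -1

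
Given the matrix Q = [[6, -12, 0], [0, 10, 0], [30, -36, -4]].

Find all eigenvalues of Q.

-4, 6, 10

Set up det(sI - Q) = 0.
Cofactor expansion gives p(s) = s^3 - 12s^2 - 4s + 240.
Rational-root test: s = 10 gives p(10) = 0.
Factor out (s - 10): p(s) = (s - 10)·(s^2 - 2s - 24).
The quadratic factors as (s + 4)·(s - 6).
Eigenvalues: -4, 6, 10.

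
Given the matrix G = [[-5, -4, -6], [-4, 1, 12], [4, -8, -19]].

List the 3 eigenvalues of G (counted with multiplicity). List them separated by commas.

Set up det(μI - G) = 0.
Expanding the 3×3 determinant: p(μ) = μ^3 + 23μ^2 + 175μ + 441.
Try μ = -7: p(-7) = 0, so -7 is a root.
Dividing by (μ + 7) leaves μ^2 + 16μ + 63.
The quadratic factors as (μ + 9)·(μ + 7).
Eigenvalues: -9, -7, -7.

-9, -7, -7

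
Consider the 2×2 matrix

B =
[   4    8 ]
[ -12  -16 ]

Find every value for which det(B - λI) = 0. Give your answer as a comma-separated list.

-8, -4

det(B - μI) = (4 - μ)(-16 - μ) - (8)·(-12) = μ^2 + 12μ + 32.
This factors as (μ + 8)·(μ + 4) = 0.
Eigenvalues: -8, -4.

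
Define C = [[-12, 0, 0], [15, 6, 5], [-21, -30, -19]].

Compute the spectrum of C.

Set up det(μI - C) = 0.
Expanding along the first row, p(μ) = μ^3 + 25μ^2 + 192μ + 432.
Try μ = -12: p(-12) = 0, so -12 is a root.
Dividing by (μ + 12) leaves μ^2 + 13μ + 36.
The quadratic factors as (μ + 9)·(μ + 4).
Eigenvalues: -12, -9, -4.

-12, -9, -4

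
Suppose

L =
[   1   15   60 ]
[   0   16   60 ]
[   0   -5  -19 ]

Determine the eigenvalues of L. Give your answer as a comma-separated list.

Compute the characteristic polynomial p(s) = det(sI - L).
Expanding along the first row, p(s) = s^3 + 2s^2 - 7s + 4.
Try s = -4: p(-4) = 0, so -4 is a root.
Dividing by (s + 4) leaves s^2 - 2s + 1.
The quadratic factor is (s - 1)^2.
Eigenvalues: -4, 1, 1.

-4, 1, 1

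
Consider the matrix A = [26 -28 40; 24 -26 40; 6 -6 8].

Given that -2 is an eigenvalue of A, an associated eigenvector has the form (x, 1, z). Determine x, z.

1, 0

We need (A + 2I)v = 0.
A + 2I = [[28, -28, 40], [24, -24, 40], [6, -6, 10]].
Row 1: (28)·x + (-28)·1 + (40)·z = 0
Row 2: (24)·x + (-24)·1 + (40)·z = 0
Row 3: (6)·x + (-6)·1 + (10)·z = 0
Solving gives x = 1, z = 0.
Check: A·(1, 1, 0) = (-2, -2, 0) = -2·(1, 1, 0).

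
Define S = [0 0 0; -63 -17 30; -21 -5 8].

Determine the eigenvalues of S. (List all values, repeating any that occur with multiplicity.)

-7, -2, 0

The characteristic polynomial is p(λ) = det(λI - S).
Expanding the 3×3 determinant: p(λ) = λ^3 + 9λ^2 + 14λ.
Since p(-2) = 0, λ = -2 is a root.
Dividing by (λ + 2) leaves λ^2 + 7λ.
The quadratic factors as (λ + 7)·λ.
Eigenvalues: -7, -2, 0.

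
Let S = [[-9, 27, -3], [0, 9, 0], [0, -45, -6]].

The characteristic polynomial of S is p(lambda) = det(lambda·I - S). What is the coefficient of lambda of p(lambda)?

p(lambda) = lambda^3 + 6·lambda^2 - 81·lambda - 486.
The coefficient of lambda is -81.

-81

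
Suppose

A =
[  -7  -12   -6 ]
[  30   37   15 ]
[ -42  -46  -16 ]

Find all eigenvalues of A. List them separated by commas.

Compute the characteristic polynomial p(μ) = det(μI - A).
Expanding along the first row, p(μ) = μ^3 - 14μ^2 + 59μ - 70.
Since p(2) = 0, μ = 2 is a root.
Dividing by (μ - 2) leaves μ^2 - 12μ + 35.
The quadratic factors as (μ - 5)·(μ - 7).
Eigenvalues: 2, 5, 7.

2, 5, 7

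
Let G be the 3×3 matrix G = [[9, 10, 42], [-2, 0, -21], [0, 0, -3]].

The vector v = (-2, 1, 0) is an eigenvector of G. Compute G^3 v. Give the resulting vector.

(-128, 64, 0)

First find the eigenvalue: Gv = (-8, 4, 0) = 4·(-2, 1, 0), so λ = 4.
Then G^3 v = λ^3·v = 4^3·(-2, 1, 0) = 64·(-2, 1, 0) = (-128, 64, 0).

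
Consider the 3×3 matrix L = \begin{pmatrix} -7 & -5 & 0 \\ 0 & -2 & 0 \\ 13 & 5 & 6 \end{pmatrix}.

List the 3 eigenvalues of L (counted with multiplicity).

-7, -2, 6

Set up det(λI - L) = 0.
Expanding along the first row, p(λ) = λ^3 + 3λ^2 - 40λ - 84.
Since p(-2) = 0, λ = -2 is a root.
Dividing by (λ + 2) leaves λ^2 + λ - 42.
The quadratic factors as (λ + 7)·(λ - 6).
Eigenvalues: -7, -2, 6.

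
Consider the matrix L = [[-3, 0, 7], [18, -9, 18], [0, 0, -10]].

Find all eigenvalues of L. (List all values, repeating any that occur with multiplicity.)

-10, -9, -3

Set up det(λI - L) = 0.
Cofactor expansion gives p(λ) = λ^3 + 22λ^2 + 147λ + 270.
Since p(-10) = 0, λ = -10 is a root.
Factor out (λ + 10): p(λ) = (λ + 10)·(λ^2 + 12λ + 27).
The quadratic factors as (λ + 9)·(λ + 3).
Eigenvalues: -10, -9, -3.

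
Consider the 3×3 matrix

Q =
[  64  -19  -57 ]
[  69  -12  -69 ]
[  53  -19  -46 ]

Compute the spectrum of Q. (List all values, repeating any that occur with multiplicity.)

-12, 7, 11

Set up det(λI - Q) = 0.
Expanding along the first row, p(λ) = λ^3 - 6λ^2 - 139λ + 924.
Try λ = 7: p(7) = 0, so 7 is a root.
Dividing by (λ - 7) leaves λ^2 + λ - 132.
The quadratic factors as (λ + 12)·(λ - 11).
Eigenvalues: -12, 7, 11.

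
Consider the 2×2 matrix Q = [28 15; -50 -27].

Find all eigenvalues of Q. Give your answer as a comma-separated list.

det(Q - rI) = (28 - r)(-27 - r) - (15)·(-50) = r^2 - r - 6.
This factors as (r + 2)·(r - 3) = 0.
Eigenvalues: -2, 3.

-2, 3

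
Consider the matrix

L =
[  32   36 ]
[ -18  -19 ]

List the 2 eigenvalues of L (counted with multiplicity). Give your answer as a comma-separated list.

det(L - λI) = (32 - λ)(-19 - λ) - (36)·(-18) = λ^2 - 13λ + 40.
This factors as (λ - 5)·(λ - 8) = 0.
Eigenvalues: 5, 8.

5, 8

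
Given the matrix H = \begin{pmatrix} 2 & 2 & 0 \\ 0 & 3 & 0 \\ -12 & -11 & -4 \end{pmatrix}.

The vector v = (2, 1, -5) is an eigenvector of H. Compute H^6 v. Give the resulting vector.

(1458, 729, -3645)

First find the eigenvalue: Hv = (6, 3, -15) = 3·(2, 1, -5), so λ = 3.
Then H^6 v = λ^6·v = 3^6·(2, 1, -5) = 729·(2, 1, -5) = (1458, 729, -3645).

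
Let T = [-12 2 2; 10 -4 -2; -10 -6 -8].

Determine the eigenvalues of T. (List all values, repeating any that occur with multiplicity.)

The characteristic polynomial is p(λ) = det(λI - T).
Expanding along the first row, p(λ) = λ^3 + 24λ^2 + 164λ + 240.
Since p(-10) = 0, λ = -10 is a root.
Dividing by (λ + 10) leaves λ^2 + 14λ + 24.
The quadratic factors as (λ + 12)·(λ + 2).
Eigenvalues: -12, -10, -2.

-12, -10, -2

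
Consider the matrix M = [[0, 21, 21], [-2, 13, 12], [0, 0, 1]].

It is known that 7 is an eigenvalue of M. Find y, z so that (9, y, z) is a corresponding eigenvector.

3, 0

We need (M - 7I)v = 0.
M - 7I = [[-7, 21, 21], [-2, 6, 12], [0, 0, -6]].
Row 1: (-7)·9 + (21)·y + (21)·z = 0
Row 2: (-2)·9 + (6)·y + (12)·z = 0
Row 3: (0)·9 + (0)·y + (-6)·z = 0
Solving gives y = 3, z = 0.
Check: M·(9, 3, 0) = (63, 21, 0) = 7·(9, 3, 0).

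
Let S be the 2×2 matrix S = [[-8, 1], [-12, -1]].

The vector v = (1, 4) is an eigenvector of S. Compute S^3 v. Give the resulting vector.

(-64, -256)

First find the eigenvalue: Sv = (-4, -16) = -4·(1, 4), so λ = -4.
Then S^3 v = λ^3·v = (-4)^3·(1, 4) = -64·(1, 4) = (-64, -256).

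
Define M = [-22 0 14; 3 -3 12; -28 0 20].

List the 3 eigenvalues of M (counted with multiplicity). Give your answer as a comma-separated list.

The characteristic polynomial is p(μ) = det(μI - M).
Expanding along the first row, p(μ) = μ^3 + 5μ^2 - 42μ - 144.
Rational-root test: μ = -3 gives p(-3) = 0.
Factor out (μ + 3): p(μ) = (μ + 3)·(μ^2 + 2μ - 48).
The quadratic factors as (μ + 8)·(μ - 6).
Eigenvalues: -8, -3, 6.

-8, -3, 6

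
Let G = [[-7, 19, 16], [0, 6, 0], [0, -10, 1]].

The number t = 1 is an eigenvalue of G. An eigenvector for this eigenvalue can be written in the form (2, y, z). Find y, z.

0, 1

We need (G - 1I)v = 0.
G - 1I = [[-8, 19, 16], [0, 5, 0], [0, -10, 0]].
Row 1: (-8)·2 + (19)·y + (16)·z = 0
Row 2: (0)·2 + (5)·y + (0)·z = 0
Row 3: (0)·2 + (-10)·y + (0)·z = 0
Solving gives y = 0, z = 1.
Check: G·(2, 0, 1) = (2, 0, 1) = 1·(2, 0, 1).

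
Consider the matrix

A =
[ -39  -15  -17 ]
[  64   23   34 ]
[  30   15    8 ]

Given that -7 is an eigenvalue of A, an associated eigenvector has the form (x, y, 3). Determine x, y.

-3, 3

We need (A + 7I)v = 0.
A + 7I = [[-32, -15, -17], [64, 30, 34], [30, 15, 15]].
Row 1: (-32)·x + (-15)·y + (-17)·3 = 0
Row 2: (64)·x + (30)·y + (34)·3 = 0
Row 3: (30)·x + (15)·y + (15)·3 = 0
Solving gives x = -3, y = 3.
Check: A·(-3, 3, 3) = (21, -21, -21) = -7·(-3, 3, 3).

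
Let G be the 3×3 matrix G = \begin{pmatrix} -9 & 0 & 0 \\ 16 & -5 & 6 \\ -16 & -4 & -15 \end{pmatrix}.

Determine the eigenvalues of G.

Set up det(μI - G) = 0.
Cofactor expansion gives p(μ) = μ^3 + 29μ^2 + 279μ + 891.
Try μ = -11: p(-11) = 0, so -11 is a root.
Factor out (μ + 11): p(μ) = (μ + 11)·(μ^2 + 18μ + 81).
The quadratic factor is (μ + 9)^2.
Eigenvalues: -11, -9, -9.

-11, -9, -9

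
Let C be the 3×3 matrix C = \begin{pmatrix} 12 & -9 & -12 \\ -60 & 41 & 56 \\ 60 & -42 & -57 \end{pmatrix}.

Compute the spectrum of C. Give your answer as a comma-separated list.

-3, -1, 0

Compute the characteristic polynomial p(μ) = det(μI - C).
Cofactor expansion gives p(μ) = μ^3 + 4μ^2 + 3μ.
Rational-root test: μ = -1 gives p(-1) = 0.
Dividing by (μ + 1) leaves μ^2 + 3μ.
The quadratic factors as (μ + 3)·μ.
Eigenvalues: -3, -1, 0.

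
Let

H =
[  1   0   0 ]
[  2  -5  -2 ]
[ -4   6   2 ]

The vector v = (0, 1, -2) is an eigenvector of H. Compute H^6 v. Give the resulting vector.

First find the eigenvalue: Hv = (0, -1, 2) = -1·(0, 1, -2), so λ = -1.
Then H^6 v = λ^6·v = (-1)^6·(0, 1, -2) = 1·(0, 1, -2) = (0, 1, -2).

(0, 1, -2)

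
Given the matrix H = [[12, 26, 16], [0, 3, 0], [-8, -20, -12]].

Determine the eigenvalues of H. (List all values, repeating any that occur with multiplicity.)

Compute the characteristic polynomial p(μ) = det(μI - H).
Cofactor expansion gives p(μ) = μ^3 - 3μ^2 - 16μ + 48.
Since p(4) = 0, μ = 4 is a root.
Factor out (μ - 4): p(μ) = (μ - 4)·(μ^2 + μ - 12).
The quadratic factors as (μ + 4)·(μ - 3).
Eigenvalues: -4, 3, 4.

-4, 3, 4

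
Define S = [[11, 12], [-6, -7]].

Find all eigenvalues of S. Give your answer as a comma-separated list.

det(S - rI) = (11 - r)(-7 - r) - (12)·(-6) = r^2 - 4r - 5.
This factors as (r + 1)·(r - 5) = 0.
Eigenvalues: -1, 5.

-1, 5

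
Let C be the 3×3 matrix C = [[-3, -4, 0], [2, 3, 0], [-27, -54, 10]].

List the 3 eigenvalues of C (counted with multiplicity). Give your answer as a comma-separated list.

Compute the characteristic polynomial p(r) = det(rI - C).
Cofactor expansion gives p(r) = r^3 - 10r^2 - r + 10.
Since p(-1) = 0, r = -1 is a root.
Dividing by (r + 1) leaves r^2 - 11r + 10.
The quadratic factors as (r - 1)·(r - 10).
Eigenvalues: -1, 1, 10.

-1, 1, 10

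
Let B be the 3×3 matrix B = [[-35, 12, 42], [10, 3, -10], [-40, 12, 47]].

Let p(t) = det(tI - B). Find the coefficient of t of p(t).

p(t) = t^3 - 15t^2 + 71t - 105.
The coefficient of t is 71.

71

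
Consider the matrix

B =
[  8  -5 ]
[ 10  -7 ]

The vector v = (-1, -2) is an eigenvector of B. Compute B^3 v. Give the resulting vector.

First find the eigenvalue: Bv = (2, 4) = -2·(-1, -2), so λ = -2.
Then B^3 v = λ^3·v = (-2)^3·(-1, -2) = -8·(-1, -2) = (8, 16).

(8, 16)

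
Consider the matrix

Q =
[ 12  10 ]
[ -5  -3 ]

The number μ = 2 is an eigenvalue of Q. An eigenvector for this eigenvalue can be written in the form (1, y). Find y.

-1

We need (Q - 2I)v = 0.
Q - 2I = [[10, 10], [-5, -5]].
Row 1: (10)·1 + (10)·y = 0
Row 2: (-5)·1 + (-5)·y = 0
Solving gives y = -1.
Check: Q·(1, -1) = (2, -2) = 2·(1, -1).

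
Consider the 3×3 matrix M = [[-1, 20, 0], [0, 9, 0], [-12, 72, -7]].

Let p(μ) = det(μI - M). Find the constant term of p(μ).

p(μ) = μ^3 - μ^2 - 65μ - 63.
The constant term is -63.

-63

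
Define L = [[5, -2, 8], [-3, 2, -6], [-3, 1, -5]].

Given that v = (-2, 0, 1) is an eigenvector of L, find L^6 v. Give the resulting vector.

(-2, 0, 1)

First find the eigenvalue: Lv = (-2, 0, 1) = 1·(-2, 0, 1), so λ = 1.
Then L^6 v = λ^6·v = 1^6·(-2, 0, 1) = 1·(-2, 0, 1) = (-2, 0, 1).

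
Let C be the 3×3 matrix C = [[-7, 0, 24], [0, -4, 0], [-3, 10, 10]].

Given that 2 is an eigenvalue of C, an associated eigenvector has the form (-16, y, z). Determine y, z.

We need (C - 2I)v = 0.
C - 2I = [[-9, 0, 24], [0, -6, 0], [-3, 10, 8]].
Row 1: (-9)·-16 + (0)·y + (24)·z = 0
Row 2: (0)·-16 + (-6)·y + (0)·z = 0
Row 3: (-3)·-16 + (10)·y + (8)·z = 0
Solving gives y = 0, z = -6.
Check: C·(-16, 0, -6) = (-32, 0, -12) = 2·(-16, 0, -6).

0, -6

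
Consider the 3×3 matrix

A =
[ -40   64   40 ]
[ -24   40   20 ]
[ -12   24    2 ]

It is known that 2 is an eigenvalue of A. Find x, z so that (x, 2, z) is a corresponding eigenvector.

4, 1

We need (A - 2I)v = 0.
A - 2I = [[-42, 64, 40], [-24, 38, 20], [-12, 24, 0]].
Row 1: (-42)·x + (64)·2 + (40)·z = 0
Row 2: (-24)·x + (38)·2 + (20)·z = 0
Row 3: (-12)·x + (24)·2 + (0)·z = 0
Solving gives x = 4, z = 1.
Check: A·(4, 2, 1) = (8, 4, 2) = 2·(4, 2, 1).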